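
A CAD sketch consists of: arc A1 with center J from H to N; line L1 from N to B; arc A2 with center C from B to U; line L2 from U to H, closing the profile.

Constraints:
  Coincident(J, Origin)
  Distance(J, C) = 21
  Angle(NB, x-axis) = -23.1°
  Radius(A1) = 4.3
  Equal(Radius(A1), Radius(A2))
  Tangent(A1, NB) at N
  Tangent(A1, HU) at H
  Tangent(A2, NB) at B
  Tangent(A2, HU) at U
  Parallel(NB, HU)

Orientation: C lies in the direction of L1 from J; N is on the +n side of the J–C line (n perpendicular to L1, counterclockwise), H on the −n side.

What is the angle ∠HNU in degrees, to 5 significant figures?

67.730°

The slot axis is L1's direction at -23.1°, so u = (cos -23.1°, sin -23.1°) = (0.91982, -0.39234) and n = (−sin -23.1°, cos -23.1°) = (0.39234, 0.91982). J is at the origin and C lies 21.0 along u from J, so C = 21.0·u = (19.316, -8.2391). Tangency of A1 to both parallel lines with radius 4.3 puts N and H at J ± 4.3·n: N = (1.6870, 3.9552), H = (-1.6870, -3.9552). Equal radii place B and U the same way about C: B = C + 4.3·n = (21.003, -4.2838), U = C − 4.3·n = (17.629, -12.194). Then cos ∠HNU = NH·NU / (|NH||NU|), giving 67.730°.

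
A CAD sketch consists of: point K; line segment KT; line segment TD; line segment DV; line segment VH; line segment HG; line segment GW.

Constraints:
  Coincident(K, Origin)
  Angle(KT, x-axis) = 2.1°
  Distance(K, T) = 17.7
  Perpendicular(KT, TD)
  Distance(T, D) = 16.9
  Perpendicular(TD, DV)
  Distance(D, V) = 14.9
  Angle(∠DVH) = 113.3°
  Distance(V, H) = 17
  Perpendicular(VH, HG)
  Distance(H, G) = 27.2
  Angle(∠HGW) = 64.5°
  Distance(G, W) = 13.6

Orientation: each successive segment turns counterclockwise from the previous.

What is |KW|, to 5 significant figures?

20.944

The perpendicularity gives HG at right angles to VH, so HG runs at -21.200°; with |HG| = 27.2, G = (21.390, -8.6944). ∠HGW = 64.5° gives GW at 94.300° from the x-axis; with |GW| = 13.6, W = (20.371, 4.8673). Then |KW| = |W − K| = 20.944.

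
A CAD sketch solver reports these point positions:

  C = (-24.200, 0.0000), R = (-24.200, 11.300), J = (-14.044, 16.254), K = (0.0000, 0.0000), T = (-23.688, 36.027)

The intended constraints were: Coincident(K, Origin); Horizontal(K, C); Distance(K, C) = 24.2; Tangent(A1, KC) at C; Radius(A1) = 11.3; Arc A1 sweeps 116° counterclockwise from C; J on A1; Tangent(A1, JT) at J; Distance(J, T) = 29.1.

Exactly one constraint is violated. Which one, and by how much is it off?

Distance(J, T) = 29.1 — off by 7.10.

K = (0.00, 0.00) ✓; K.y = 0.00, C.y = 0.00 ✓; |KC| = 24.20 ✓; ∠(RC, CK) = 90.00° ✓; |RC| = 11.30 ✓; bearing(R→J) − bearing(R→C) = 116.0° ✓; |RJ| = 11.30 ✓; ∠(RJ, JT) = 90.00° ✓; |JT| = 22.00 ✗.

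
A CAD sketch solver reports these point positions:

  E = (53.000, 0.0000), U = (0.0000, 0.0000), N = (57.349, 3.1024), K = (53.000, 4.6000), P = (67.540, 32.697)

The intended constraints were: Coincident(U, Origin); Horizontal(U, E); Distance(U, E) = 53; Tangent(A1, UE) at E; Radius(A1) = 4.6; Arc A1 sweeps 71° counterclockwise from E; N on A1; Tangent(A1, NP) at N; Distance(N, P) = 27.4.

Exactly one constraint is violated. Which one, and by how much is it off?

Distance(N, P) = 27.4 — off by 3.90.

U = (0.00, 0.00) ✓; U.y = 0.00, E.y = 0.00 ✓; |UE| = 53.00 ✓; ∠(KE, EU) = 90.00° ✓; |KE| = 4.600 ✓; bearing(K→N) − bearing(K→E) = 71.00° ✓; |KN| = 4.600 ✓; ∠(KN, NP) = 90.00° ✓; |NP| = 31.30 ✗.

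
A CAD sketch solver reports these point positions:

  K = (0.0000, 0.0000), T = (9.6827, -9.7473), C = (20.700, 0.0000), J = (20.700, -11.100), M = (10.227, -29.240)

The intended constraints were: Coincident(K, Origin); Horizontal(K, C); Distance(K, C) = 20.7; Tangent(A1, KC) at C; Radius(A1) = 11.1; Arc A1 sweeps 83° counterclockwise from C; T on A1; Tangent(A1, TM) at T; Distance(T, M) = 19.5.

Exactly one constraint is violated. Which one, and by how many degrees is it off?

Tangent(A1, TM) at T — off by 8.60°.

K = (0.00, 0.00) ✓; K.y = 0.00, C.y = 0.00 ✓; |KC| = 20.70 ✓; ∠(JC, CK) = 90.00° ✓; |JC| = 11.10 ✓; bearing(J→T) − bearing(J→C) = 83.00° ✓; |JT| = 11.10 ✓; ∠(JT, TM) = 81.40° ✗; |TM| = 19.50 ✓.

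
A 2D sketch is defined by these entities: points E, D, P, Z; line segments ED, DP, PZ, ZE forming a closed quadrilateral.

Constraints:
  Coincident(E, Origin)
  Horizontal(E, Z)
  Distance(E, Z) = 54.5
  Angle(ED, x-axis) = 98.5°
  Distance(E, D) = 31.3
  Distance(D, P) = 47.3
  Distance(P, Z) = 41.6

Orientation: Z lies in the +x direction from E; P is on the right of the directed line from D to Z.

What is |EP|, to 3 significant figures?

19.1

Checks: |DP| = 47.30 ✓; |PZ| = 41.60 ✓.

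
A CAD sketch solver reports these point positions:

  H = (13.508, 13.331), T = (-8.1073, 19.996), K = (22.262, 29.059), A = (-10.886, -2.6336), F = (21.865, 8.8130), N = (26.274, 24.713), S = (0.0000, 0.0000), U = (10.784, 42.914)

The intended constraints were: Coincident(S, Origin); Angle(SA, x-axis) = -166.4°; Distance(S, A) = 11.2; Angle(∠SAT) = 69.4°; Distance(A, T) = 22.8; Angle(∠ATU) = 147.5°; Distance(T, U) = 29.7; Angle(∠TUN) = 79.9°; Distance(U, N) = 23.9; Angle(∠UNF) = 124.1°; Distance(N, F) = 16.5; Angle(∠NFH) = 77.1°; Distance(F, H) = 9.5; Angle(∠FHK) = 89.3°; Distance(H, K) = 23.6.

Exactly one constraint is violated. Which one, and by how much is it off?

Distance(H, K) = 23.6 — off by 5.60.

S = (0.00, 0.00) ✓; SA at -166.4° ✓; |SA| = 11.20 ✓; ∠SAT = 69.40° ✓; |AT| = 22.80 ✓; ∠ATU = 147.5° ✓; |TU| = 29.70 ✓; ∠TUN = 79.90° ✓; |UN| = 23.90 ✓; ∠UNF = 124.1° ✓; |NF| = 16.50 ✓; ∠NFH = 77.10° ✓; |FH| = 9.500 ✓; ∠FHK = 89.30° ✓; |HK| = 18.00 ✗.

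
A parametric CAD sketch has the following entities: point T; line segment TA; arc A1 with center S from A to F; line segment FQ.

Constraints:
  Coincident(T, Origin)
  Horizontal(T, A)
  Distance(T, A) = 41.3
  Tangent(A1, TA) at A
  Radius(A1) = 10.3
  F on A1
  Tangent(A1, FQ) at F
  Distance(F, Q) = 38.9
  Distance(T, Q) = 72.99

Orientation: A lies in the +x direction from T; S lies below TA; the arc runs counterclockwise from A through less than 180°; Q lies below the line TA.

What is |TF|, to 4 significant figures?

36.55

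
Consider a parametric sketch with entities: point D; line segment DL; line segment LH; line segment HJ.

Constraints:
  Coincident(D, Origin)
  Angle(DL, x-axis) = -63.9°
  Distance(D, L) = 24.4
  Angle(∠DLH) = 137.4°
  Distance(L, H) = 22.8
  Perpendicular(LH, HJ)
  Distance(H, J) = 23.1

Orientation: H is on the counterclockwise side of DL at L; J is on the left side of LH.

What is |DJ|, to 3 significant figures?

41.3

D is at the origin; DL runs at -63.9° with length 24.4, so L = 24.4·(cos -63.9°, sin -63.9°) = (10.7, -21.9). ∠DLH = 137.4°, so LH runs at -63.9° + (180° − 137.4°) = -21.3° from the x-axis; with |LH| = 22.8, H = L + 22.8·(cos -21.3°, sin -21.3°) = (32.0, -30.2). LH ⟂ HJ; with |HJ| = 23.1 on the left of LH, J = H + 23.1·(0.363, 0.932) = (40.4, -8.67). Then |DJ| = |J − D| = 41.3.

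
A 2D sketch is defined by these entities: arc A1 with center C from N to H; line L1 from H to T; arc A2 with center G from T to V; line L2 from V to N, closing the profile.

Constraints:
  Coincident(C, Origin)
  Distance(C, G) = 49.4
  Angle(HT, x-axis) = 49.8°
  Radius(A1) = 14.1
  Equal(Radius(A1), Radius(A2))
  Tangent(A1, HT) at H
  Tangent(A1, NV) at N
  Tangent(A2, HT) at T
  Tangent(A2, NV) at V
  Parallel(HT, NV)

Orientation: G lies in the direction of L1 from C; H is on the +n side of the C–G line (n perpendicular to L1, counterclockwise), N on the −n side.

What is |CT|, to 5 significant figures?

51.373

The slot axis is L1's direction at 49.8°, so u = (cos 49.8°, sin 49.8°) = (0.64546, 0.76380) and n = (−sin 49.8°, cos 49.8°) = (-0.76380, 0.64546). C is at the origin and G lies 49.4 along u from C, so G = 49.4·u = (31.886, 37.732). Tangency of A1 to both parallel lines with radius 14.1 puts H and N at C ± 14.1·n: H = (-10.770, 9.1010), N = (10.770, -9.1010). Equal radii place T and V the same way about G: T = G + 14.1·n = (21.116, 46.832), V = G − 14.1·n = (42.655, 28.631). Then |CT| = |T − C| = 51.373.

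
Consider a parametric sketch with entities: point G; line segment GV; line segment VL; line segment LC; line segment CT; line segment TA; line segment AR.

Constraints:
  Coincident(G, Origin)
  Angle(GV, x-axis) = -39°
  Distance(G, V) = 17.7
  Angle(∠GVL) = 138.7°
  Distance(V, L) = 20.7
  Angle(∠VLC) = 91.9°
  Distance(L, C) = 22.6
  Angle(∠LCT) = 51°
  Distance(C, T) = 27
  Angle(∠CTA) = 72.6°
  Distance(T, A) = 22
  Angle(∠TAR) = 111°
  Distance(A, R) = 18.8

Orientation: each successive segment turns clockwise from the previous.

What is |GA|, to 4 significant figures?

36.03

G is at the origin; GV runs at -39.0° with length 17.7, so V = (13.76, -11.14). ∠GVL = 138.7° gives VL at -80.30° from the x-axis; with |VL| = 20.7, L = (17.24, -31.54). ∠VLC = 91.9° gives LC at -168.4° from the x-axis; with |LC| = 22.6, C = (-4.895, -36.09). ∠LCT = 51.0° gives CT at 62.60° from the x-axis; with |CT| = 27.0, T = (7.530, -12.12). ∠CTA = 72.6° gives TA at -44.80° from the x-axis; with |TA| = 22.0, A = (23.14, -27.62). Then |GA| = |A − G| = 36.03.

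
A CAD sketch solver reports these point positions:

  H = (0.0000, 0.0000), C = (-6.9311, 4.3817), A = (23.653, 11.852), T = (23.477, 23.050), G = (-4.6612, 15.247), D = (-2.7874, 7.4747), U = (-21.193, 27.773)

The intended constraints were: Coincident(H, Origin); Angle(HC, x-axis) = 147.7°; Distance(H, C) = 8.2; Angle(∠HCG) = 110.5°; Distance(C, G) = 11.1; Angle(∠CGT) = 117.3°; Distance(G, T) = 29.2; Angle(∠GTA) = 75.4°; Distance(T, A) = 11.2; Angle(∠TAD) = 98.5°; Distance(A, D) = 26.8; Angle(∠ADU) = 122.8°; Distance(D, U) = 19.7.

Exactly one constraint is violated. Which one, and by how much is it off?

Distance(D, U) = 19.7 — off by 7.70.

H = (0.00, 0.00) ✓; HC at 147.7° ✓; |HC| = 8.200 ✓; ∠HCG = 110.5° ✓; |CG| = 11.10 ✓; ∠CGT = 117.3° ✓; |GT| = 29.20 ✓; ∠GTA = 75.40° ✓; |TA| = 11.20 ✓; ∠TAD = 98.50° ✓; |AD| = 26.80 ✓; ∠ADU = 122.8° ✓; |DU| = 27.40 ✗.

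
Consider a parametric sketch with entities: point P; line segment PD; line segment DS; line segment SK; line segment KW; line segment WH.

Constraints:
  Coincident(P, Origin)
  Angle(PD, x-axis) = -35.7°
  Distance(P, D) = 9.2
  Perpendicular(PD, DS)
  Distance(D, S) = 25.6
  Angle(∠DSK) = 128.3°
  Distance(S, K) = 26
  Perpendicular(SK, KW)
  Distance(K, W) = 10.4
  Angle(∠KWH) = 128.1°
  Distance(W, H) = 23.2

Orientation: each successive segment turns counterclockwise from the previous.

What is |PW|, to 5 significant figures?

37.912

P is at the origin; PD runs at -35.7° with length 9.2, so D = (7.4712, -5.3686). The perpendicularity gives DS at right angles to PD, so DS runs at 54.300°; with |DS| = 25.6, S = (22.410, 15.421). ∠DSK = 128.3° gives SK at 106.00° from the x-axis; with |SK| = 26.0, K = (15.243, 40.414). SK ⟂ KW, so KW runs at -164.00°; with |KW| = 10.4, W = (5.2461, 37.547). Then |PW| = |W − P| = 37.912.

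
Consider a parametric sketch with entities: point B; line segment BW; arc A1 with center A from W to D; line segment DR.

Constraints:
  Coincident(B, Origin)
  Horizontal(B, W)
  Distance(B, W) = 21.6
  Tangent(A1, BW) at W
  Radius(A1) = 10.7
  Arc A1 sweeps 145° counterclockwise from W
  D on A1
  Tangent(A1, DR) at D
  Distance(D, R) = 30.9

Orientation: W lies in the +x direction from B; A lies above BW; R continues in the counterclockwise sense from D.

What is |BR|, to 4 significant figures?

37.27

On A1, W sits at bearing -90° from A; a 145° counterclockwise sweep puts D at bearing 55°, so D = A + 10.7·(cos 55°, sin 55°) = (27.74, 19.46). Tangency of A1 to DR means the radius AD is perpendicular to DR, so DR runs along (−sin 55°, cos 55°); with |DR| = 30.9, R = (2.425, 37.19). Then |BR| = |R − B| = 37.27.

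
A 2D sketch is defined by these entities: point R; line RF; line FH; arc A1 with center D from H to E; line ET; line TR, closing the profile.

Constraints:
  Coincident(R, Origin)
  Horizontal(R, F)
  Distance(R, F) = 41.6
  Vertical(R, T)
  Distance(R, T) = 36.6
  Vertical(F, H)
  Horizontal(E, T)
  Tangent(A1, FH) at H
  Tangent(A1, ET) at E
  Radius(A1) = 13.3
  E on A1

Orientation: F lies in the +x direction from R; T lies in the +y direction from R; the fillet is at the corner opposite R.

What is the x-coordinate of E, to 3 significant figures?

28.3

R is at the origin; R and F share the same y with |RF| = 41.6 and F on the +x side, so F = (41.6, 0.00). RT is vertical with |RT| = 36.6 and T on the +y side, so T = (0.00, 36.6). The virtual corner opposite R is at (41.6, 36.6). Tangency of A1 to FH means the radius DH is perpendicular to FH and A1 meets ET tangentially, so DE is at right angles to ET, with radius 13.3, so the center D sits 13.3 in from both sides at D = (28.3, 23.3). That places the tangent points at H = (41.6, 23.3) on FH and E = (28.3, 36.6) on ET. So E.x = 28.3.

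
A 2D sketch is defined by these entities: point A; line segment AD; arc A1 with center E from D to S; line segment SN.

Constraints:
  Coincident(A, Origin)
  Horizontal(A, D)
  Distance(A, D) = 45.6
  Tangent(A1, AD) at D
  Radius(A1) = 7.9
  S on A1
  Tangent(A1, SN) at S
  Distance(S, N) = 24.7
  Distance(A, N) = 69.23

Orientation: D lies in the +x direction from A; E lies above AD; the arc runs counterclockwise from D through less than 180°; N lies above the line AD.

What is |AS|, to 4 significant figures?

52.75

Checks: |ES| = 7.900 ✓; ∠(ES, SN) = 90.00° ✓; |SN| = 24.70 ✓; |AN| = 69.23 ✓.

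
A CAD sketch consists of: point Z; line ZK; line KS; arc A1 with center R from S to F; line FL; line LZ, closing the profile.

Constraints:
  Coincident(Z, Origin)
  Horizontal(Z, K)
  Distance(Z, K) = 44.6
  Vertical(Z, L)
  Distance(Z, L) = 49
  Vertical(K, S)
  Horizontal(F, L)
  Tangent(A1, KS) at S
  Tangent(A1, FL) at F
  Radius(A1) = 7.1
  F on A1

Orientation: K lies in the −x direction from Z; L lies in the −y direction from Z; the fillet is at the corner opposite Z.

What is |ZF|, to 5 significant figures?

61.703

Z is at the origin; Z and K share the same y with |ZK| = 44.6 and K on the −x side, so K = (-44.600, 0.0000). ZL is vertical with |ZL| = 49.0 and L on the −y side, so L = (0.0000, -49.000). The virtual corner opposite Z is at (-44.600, -49.000). Tangency of A1 to KS means the radius RS is perpendicular to KS and since A1 is tangent to FL there, RF ⟂ FL, with radius 7.1, so the center R sits 7.1 in from both sides at R = (-37.500, -41.900). That places the tangent points at S = (-44.600, -41.900) on KS and F = (-37.500, -49.000) on FL. Then |ZF| = |F − Z| = 61.703.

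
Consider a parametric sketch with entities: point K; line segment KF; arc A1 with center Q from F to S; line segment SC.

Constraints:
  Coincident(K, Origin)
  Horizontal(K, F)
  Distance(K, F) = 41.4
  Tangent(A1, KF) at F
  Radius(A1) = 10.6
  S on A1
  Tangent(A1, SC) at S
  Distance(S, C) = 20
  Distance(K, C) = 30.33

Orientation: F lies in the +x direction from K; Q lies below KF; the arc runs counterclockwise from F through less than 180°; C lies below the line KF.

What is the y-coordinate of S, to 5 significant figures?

-4.7333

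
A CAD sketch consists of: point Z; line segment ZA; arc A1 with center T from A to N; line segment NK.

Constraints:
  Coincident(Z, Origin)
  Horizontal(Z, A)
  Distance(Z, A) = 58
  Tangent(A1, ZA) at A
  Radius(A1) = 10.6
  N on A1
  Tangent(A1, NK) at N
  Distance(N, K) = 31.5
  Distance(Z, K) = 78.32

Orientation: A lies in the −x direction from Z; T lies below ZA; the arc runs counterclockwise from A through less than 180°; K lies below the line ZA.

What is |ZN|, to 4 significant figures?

69.53

Checks: |TN| = 10.60 ✓; ∠(TN, NK) = 90.00° ✓; |NK| = 31.50 ✓; |ZK| = 78.32 ✓.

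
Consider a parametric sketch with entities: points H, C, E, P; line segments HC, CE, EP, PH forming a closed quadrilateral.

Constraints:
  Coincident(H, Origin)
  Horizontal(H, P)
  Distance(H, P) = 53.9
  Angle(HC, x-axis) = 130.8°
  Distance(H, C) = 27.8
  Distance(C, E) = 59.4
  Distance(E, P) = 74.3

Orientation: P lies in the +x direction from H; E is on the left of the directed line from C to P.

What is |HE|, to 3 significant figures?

69.3

Checks: |CE| = 59.40 ✓; |EP| = 74.30 ✓.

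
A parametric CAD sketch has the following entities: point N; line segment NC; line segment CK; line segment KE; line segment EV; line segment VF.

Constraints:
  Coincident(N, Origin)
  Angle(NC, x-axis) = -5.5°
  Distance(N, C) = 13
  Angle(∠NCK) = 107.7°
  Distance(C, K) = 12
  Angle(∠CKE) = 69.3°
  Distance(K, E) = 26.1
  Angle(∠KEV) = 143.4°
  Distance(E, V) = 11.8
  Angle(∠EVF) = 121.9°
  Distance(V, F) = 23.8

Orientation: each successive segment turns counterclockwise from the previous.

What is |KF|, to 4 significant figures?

45.57

∠KEV = 143.4° gives EV at -145.9° from the x-axis; with |EV| = 11.8, V = (-18.18, 4.307). ∠EVF = 121.9° gives VF at -87.80° from the x-axis; with |VF| = 23.8, F = (-17.27, -19.48). Then |KF| = |F − K| = 45.57.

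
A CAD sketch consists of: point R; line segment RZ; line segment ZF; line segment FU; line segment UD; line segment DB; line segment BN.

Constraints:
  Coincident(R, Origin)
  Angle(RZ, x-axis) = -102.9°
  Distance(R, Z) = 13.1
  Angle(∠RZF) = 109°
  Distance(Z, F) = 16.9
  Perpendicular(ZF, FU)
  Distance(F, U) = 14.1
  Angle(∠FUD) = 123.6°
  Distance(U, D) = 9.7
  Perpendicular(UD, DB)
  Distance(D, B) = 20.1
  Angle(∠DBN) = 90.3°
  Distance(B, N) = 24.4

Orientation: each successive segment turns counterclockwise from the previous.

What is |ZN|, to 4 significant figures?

20.99

R is at the origin; RZ runs at -102.9° with length 13.1, so Z = (-2.925, -12.77). ∠RZF = 109.0° gives ZF at -31.90° from the x-axis; with |ZF| = 16.9, F = (11.42, -21.70). ZF ⟂ FU, so FU runs at 58.10°; with |FU| = 14.1, U = (18.87, -9.729). ∠FUD = 123.6° gives UD at 114.5° from the x-axis; with |UD| = 9.7, D = (14.85, -0.9029). UD is perpendicular to DB, so DB runs at -155.5°; with |DB| = 20.1, B = (-3.439, -9.238). ∠DBN = 90.3° gives BN at -65.80° from the x-axis; with |BN| = 24.4, N = (6.563, -31.49). Then |ZN| = |N − Z| = 20.99.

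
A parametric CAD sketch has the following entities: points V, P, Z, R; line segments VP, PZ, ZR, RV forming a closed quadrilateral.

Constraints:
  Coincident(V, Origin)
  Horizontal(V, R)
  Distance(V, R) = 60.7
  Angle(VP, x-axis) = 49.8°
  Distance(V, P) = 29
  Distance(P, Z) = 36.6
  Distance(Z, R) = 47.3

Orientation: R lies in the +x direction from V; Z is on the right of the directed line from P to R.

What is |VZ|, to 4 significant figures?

21.19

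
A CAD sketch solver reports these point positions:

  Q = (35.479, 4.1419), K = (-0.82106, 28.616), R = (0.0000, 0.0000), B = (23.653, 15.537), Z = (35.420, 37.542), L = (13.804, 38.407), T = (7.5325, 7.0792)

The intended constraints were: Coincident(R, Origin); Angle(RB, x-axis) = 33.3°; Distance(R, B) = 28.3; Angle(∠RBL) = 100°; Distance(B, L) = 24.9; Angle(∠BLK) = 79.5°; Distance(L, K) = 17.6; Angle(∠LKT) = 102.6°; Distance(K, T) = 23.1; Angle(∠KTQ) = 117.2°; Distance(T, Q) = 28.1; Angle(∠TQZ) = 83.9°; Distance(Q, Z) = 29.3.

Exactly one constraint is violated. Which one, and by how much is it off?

Distance(Q, Z) = 29.3 — off by 4.10.

R = (0.00, 0.00) ✓; RB at 33.30° ✓; |RB| = 28.30 ✓; ∠RBL = 100.0° ✓; |BL| = 24.90 ✓; ∠BLK = 79.50° ✓; |LK| = 17.60 ✓; ∠LKT = 102.6° ✓; |KT| = 23.10 ✓; ∠KTQ = 117.2° ✓; |TQ| = 28.10 ✓; ∠TQZ = 83.90° ✓; |QZ| = 33.40 ✗.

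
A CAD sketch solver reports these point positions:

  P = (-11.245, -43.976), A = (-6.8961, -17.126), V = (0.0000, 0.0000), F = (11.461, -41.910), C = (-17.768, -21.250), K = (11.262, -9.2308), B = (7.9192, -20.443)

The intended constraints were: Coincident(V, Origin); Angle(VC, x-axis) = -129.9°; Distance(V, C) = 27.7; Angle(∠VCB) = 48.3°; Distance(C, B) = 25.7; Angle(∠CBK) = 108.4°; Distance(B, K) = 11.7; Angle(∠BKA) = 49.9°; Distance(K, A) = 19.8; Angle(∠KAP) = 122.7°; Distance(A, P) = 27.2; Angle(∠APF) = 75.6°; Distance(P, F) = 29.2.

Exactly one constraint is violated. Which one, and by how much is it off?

Distance(P, F) = 29.2 — off by 6.40.

V = (0.00, 0.00) ✓; VC at -129.9° ✓; |VC| = 27.70 ✓; ∠VCB = 48.30° ✓; |CB| = 25.70 ✓; ∠CBK = 108.4° ✓; |BK| = 11.70 ✓; ∠BKA = 49.90° ✓; |KA| = 19.80 ✓; ∠KAP = 122.7° ✓; |AP| = 27.20 ✓; ∠APF = 75.60° ✓; |PF| = 22.80 ✗.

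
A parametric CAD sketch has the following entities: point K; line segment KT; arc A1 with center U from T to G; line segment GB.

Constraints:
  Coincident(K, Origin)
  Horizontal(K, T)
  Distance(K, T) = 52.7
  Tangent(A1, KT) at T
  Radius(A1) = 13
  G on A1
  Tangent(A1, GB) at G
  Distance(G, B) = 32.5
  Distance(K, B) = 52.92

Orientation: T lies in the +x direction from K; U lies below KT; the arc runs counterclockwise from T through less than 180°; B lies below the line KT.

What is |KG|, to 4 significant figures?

41.28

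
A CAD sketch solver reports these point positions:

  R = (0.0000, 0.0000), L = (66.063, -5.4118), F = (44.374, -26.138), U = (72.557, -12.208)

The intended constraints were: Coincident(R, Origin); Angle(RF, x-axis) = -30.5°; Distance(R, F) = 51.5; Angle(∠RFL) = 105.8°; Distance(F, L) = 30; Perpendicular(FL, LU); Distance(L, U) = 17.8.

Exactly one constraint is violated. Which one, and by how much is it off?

Distance(L, U) = 17.8 — off by 8.40.

R = (0.00, 0.00) ✓; RF at -30.50° ✓; |RF| = 51.50 ✓; ∠RFL = 105.8° ✓; |FL| = 30.00 ✓; ∠(FL, LU) = 90.00° ✓; |LU| = 9.400 ✗.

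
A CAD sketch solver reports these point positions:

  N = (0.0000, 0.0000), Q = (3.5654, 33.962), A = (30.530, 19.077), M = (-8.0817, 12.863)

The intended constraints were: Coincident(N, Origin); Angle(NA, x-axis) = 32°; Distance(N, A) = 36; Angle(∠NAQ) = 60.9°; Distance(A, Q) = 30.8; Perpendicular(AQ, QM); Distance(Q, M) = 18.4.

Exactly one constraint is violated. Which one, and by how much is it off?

Distance(Q, M) = 18.4 — off by 5.70.

N = (0.00, 0.00) ✓; NA at 32.00° ✓; |NA| = 36.00 ✓; ∠NAQ = 60.90° ✓; |AQ| = 30.80 ✓; ∠(AQ, QM) = 90.00° ✓; |QM| = 24.10 ✗.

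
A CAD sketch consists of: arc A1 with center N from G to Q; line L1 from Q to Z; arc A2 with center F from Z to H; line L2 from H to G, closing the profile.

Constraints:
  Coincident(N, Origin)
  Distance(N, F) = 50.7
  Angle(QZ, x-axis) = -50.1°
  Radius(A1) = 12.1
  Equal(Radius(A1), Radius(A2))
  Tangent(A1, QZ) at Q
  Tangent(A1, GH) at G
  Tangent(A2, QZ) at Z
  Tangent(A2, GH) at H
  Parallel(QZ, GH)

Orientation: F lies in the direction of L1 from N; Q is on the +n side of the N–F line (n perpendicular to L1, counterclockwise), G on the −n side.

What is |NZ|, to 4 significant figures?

52.12

Tangency of A1 to both parallel lines with radius 12.1 puts Q and G at N ± 12.1·n: Q = (9.283, 7.762), G = (-9.283, -7.762). Equal radii place Z and H the same way about F: Z = F + 12.1·n = (41.80, -31.13), H = F − 12.1·n = (23.24, -46.66). Then |NZ| = |Z − N| = 52.12.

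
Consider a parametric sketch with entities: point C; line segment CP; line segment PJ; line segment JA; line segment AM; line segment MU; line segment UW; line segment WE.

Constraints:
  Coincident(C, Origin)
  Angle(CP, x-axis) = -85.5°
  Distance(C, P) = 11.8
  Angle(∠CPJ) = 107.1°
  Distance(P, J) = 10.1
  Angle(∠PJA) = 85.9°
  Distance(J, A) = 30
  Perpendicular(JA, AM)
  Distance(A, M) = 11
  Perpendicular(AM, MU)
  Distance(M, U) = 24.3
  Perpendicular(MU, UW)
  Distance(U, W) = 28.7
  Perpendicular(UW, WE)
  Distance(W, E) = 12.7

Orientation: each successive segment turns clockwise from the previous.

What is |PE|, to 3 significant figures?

32.9

C is at the origin; CP runs at -85.5° with length 11.8, so P = (0.926, -11.8). ∠CPJ = 107.1° gives PJ at -158° from the x-axis; with |PJ| = 10.1, J = (-8.46, -15.5). ∠PJA = 85.9° gives JA at 108° from the x-axis; with |JA| = 30.0, A = (-17.5, 13.1). JA is perpendicular to AM, so AM runs at 17.5°; with |AM| = 11.0, M = (-7.00, 16.4). The perpendicularity gives MU at right angles to AM, so MU runs at -72.5°; with |MU| = 24.3, U = (0.312, -6.74). MU ⟂ UW, so UW runs at -162°; with |UW| = 28.7, W = (-27.1, -15.4). UW is perpendicular to WE, so WE runs at 108°; with |WE| = 12.7, E = (-30.9, -3.26). Then |PE| = |E − P| = 32.9.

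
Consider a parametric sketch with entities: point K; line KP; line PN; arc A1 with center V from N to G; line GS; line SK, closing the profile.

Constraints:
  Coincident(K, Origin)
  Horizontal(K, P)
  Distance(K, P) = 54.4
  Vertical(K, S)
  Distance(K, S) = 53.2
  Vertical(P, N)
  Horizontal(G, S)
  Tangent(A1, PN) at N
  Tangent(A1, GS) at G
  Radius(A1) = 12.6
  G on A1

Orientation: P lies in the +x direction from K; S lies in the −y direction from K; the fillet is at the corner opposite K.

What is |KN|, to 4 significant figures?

67.88

K is at the origin; KP is horizontal with |KP| = 54.4 and P on the +x side, so P = (54.40, 0.000). K and S share the same x with |KS| = 53.2 and S on the −y side, so S = (0.000, -53.20). The virtual corner opposite K is at (54.40, -53.20). A1 meets PN tangentially, so VN is at right angles to PN and tangency of A1 to GS means the radius VG is perpendicular to GS, with radius 12.6, so the center V sits 12.6 in from both sides at V = (41.80, -40.60). That places the tangent points at N = (54.40, -40.60) on PN and G = (41.80, -53.20) on GS. Then |KN| = |N − K| = 67.88.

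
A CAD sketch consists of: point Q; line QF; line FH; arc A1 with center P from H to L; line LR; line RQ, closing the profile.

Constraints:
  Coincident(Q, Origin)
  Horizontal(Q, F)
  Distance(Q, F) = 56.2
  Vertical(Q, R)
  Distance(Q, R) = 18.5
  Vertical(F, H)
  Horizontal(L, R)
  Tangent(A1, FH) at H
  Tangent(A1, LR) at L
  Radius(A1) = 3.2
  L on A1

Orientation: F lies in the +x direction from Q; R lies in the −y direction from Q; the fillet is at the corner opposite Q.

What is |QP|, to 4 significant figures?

55.16

Q is at the origin; QF is horizontal with |QF| = 56.2 and F on the +x side, so F = (56.20, 0.000). Q and R share the same x with |QR| = 18.5 and R on the −y side, so R = (0.000, -18.50). The virtual corner opposite Q is at (56.20, -18.50). A1 meets FH tangentially, so PH is at right angles to FH and the tangent condition forces PL to be normal to LR, with radius 3.2, so the center P sits 3.2 in from both sides at P = (53.00, -15.30). Then |QP| = |P − Q| = 55.16.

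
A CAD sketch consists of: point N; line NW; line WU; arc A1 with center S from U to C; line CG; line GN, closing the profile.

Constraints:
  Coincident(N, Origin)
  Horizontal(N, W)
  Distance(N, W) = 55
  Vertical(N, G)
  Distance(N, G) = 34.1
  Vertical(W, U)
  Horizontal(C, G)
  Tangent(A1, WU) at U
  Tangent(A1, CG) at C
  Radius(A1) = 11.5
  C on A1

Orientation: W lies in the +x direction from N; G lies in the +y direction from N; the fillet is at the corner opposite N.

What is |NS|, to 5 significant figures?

49.021

N is at the origin; N and W share the same y with |NW| = 55.0 and W on the +x side, so W = (55.000, 0.0000). N and G share the same x with |NG| = 34.1 and G on the +y side, so G = (0.0000, 34.100). The virtual corner opposite N is at (55.000, 34.100). A1 meets WU tangentially, so SU is at right angles to WU and A1 meets CG tangentially, so SC is at right angles to CG, with radius 11.5, so the center S sits 11.5 in from both sides at S = (43.500, 22.600). Then |NS| = |S − N| = 49.021.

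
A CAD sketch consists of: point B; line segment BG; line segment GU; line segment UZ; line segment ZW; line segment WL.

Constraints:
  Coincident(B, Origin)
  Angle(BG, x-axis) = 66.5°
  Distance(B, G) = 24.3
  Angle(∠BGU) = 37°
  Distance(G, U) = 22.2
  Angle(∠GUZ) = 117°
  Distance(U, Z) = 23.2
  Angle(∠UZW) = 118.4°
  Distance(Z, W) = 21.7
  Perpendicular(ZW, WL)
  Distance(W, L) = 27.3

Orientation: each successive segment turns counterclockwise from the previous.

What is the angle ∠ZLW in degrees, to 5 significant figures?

38.480°

B is at the origin; BG runs at 66.5° with length 24.3, so G = (9.6896, 22.285). ∠BGU = 37.0° gives GU at -150.50° from the x-axis; with |GU| = 22.2, U = (-9.6323, 11.353). ∠GUZ = 117.0° gives UZ at -87.500° from the x-axis; with |UZ| = 23.2, Z = (-8.6203, -11.825). ∠UZW = 118.4° gives ZW at -25.900° from the x-axis; with |ZW| = 21.7, W = (10.900, -21.304). ZW is perpendicular to WL, so WL runs at 64.100°; with |WL| = 27.3, L = (22.825, 3.2542). Then cos ∠ZLW = LZ·LW / (|LZ||LW|), giving 38.480°.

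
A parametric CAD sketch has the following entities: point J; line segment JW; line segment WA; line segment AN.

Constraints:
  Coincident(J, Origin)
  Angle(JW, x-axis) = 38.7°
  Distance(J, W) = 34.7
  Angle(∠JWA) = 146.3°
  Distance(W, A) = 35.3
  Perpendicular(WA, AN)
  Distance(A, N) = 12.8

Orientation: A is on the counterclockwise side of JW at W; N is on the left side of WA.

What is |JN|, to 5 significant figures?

64.492

J is at the origin; JW runs at 38.7° with length 34.7, so W = 34.7·(cos 38.7°, sin 38.7°) = (27.081, 21.696). ∠JWA = 146.3°, so WA runs at 38.7° + (180° − 146.3°) = 72.400° from the x-axis; with |WA| = 35.3, A = W + 35.3·(cos 72.400°, sin 72.400°) = (37.755, 55.344). The perpendicularity gives AN at right angles to WA; with |AN| = 12.8 on the left of WA, N = A + 12.8·(-0.95319, 0.30237) = (25.554, 59.214). Then |JN| = |N − J| = 64.492.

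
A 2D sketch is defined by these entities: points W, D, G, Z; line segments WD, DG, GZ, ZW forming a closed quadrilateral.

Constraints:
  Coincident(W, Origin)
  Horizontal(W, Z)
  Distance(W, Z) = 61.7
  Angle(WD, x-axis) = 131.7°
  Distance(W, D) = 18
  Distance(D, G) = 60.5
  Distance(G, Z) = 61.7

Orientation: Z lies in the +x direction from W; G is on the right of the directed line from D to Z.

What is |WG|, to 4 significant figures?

43.36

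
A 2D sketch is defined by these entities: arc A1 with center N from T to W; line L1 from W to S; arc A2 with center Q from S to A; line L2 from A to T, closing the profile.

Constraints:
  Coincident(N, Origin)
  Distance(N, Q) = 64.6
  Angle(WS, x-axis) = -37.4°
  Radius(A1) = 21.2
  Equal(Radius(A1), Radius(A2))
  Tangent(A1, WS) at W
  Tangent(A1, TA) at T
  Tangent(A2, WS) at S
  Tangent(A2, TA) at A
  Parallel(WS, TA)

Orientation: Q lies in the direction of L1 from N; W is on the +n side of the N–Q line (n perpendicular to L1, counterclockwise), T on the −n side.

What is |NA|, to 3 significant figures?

68.0

The slot axis is L1's direction at -37.4°, so u = (cos -37.4°, sin -37.4°) = (0.794, -0.607) and n = (−sin -37.4°, cos -37.4°) = (0.607, 0.794). N is at the origin and Q lies 64.6 along u from N, so Q = 64.6·u = (51.3, -39.2). Tangency of A1 to both parallel lines with radius 21.2 puts W and T at N ± 21.2·n: W = (12.9, 16.8), T = (-12.9, -16.8). Equal radii place S and A the same way about Q: S = Q + 21.2·n = (64.2, -22.4), A = Q − 21.2·n = (38.4, -56.1). Then |NA| = |A − N| = 68.0.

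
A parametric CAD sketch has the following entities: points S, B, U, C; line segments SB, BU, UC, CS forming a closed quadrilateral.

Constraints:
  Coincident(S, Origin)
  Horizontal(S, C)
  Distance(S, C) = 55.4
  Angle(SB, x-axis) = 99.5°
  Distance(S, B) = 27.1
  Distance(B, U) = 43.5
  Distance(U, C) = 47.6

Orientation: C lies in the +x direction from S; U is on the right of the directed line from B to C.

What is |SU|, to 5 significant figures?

17.443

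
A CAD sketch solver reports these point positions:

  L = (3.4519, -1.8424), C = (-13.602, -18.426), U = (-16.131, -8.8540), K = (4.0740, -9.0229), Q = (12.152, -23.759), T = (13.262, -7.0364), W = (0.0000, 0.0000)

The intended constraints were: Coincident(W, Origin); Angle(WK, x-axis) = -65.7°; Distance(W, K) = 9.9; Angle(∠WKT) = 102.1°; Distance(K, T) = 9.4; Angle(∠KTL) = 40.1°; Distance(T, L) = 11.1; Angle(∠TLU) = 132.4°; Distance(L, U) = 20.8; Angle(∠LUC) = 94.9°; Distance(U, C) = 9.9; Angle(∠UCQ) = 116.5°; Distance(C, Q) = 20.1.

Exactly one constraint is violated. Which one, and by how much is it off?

Distance(C, Q) = 20.1 — off by 6.20.

W = (0.00, 0.00) ✓; WK at -65.70° ✓; |WK| = 9.900 ✓; ∠WKT = 102.1° ✓; |KT| = 9.400 ✓; ∠KTL = 40.10° ✓; |TL| = 11.10 ✓; ∠TLU = 132.4° ✓; |LU| = 20.80 ✓; ∠LUC = 94.90° ✓; |UC| = 9.900 ✓; ∠UCQ = 116.5° ✓; |CQ| = 26.30 ✗.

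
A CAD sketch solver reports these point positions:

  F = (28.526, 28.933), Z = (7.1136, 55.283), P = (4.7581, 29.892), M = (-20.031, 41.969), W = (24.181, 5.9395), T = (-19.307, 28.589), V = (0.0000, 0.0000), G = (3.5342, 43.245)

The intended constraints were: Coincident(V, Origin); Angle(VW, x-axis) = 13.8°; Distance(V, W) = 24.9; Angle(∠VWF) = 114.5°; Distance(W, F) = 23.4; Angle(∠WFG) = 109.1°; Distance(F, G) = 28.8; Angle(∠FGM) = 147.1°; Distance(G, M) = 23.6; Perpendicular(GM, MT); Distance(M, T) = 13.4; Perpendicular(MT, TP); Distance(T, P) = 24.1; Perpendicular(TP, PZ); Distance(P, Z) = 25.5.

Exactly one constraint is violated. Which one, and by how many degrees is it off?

Perpendicular(TP, PZ) — off by 8.40°.

V = (0.00, 0.00) ✓; VW at 13.80° ✓; |VW| = 24.90 ✓; ∠VWF = 114.5° ✓; |WF| = 23.40 ✓; ∠WFG = 109.1° ✓; |FG| = 28.80 ✓; ∠FGM = 147.1° ✓; |GM| = 23.60 ✓; ∠(GM, MT) = 90.00° ✓; |MT| = 13.40 ✓; ∠(MT, TP) = 90.00° ✓; |TP| = 24.10 ✓; ∠(TP, PZ) = 81.60° ✗; |PZ| = 25.50 ✓.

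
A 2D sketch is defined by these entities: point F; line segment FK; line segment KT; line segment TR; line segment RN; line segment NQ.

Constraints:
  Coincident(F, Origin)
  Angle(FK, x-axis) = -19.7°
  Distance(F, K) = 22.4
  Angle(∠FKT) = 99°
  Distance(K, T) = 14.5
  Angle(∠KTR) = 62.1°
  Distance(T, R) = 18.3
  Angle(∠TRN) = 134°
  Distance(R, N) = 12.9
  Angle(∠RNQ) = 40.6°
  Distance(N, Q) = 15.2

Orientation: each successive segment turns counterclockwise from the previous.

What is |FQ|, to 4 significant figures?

16.01

F is at the origin; FK runs at -19.7° with length 22.4, so K = (21.09, -7.551). ∠FKT = 99.0° gives KT at 61.30° from the x-axis; with |KT| = 14.5, T = (28.05, 5.168). ∠KTR = 62.1° gives TR at 179.2° from the x-axis; with |TR| = 18.3, R = (9.754, 5.423). ∠TRN = 134.0° gives RN at -134.8° from the x-axis; with |RN| = 12.9, N = (0.6642, -3.730). ∠RNQ = 40.6° gives NQ at 4.600° from the x-axis; with |NQ| = 15.2, Q = (15.82, -2.511). Then |FQ| = |Q − F| = 16.01.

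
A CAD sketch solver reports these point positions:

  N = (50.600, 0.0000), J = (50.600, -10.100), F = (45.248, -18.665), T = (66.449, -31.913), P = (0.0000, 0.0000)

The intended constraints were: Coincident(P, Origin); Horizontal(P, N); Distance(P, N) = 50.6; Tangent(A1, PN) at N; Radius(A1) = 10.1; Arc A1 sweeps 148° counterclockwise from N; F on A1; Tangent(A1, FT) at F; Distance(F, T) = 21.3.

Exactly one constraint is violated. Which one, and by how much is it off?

Distance(F, T) = 21.3 — off by 3.70.

P = (0.00, 0.00) ✓; P.y = 0.00, N.y = 0.00 ✓; |PN| = 50.60 ✓; ∠(JN, NP) = 90.00° ✓; |JN| = 10.10 ✓; bearing(J→F) − bearing(J→N) = 148.0° ✓; |JF| = 10.10 ✓; ∠(JF, FT) = 90.00° ✓; |FT| = 25.00 ✗.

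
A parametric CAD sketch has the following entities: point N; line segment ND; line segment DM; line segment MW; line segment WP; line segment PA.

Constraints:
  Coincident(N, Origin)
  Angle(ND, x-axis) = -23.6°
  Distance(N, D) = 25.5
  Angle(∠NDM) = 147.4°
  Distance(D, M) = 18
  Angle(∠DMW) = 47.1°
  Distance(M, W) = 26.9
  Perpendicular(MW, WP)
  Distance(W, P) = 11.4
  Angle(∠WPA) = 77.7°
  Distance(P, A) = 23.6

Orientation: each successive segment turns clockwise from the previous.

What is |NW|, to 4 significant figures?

22.00

N is at the origin; ND runs at -23.6° with length 25.5, so D = (23.37, -10.21). ∠NDM = 147.4° gives DM at -56.20° from the x-axis; with |DM| = 18.0, M = (33.38, -25.17). ∠DMW = 47.1° gives MW at 170.9° from the x-axis; with |MW| = 26.9, W = (6.819, -20.91). Then |NW| = |W − N| = 22.00.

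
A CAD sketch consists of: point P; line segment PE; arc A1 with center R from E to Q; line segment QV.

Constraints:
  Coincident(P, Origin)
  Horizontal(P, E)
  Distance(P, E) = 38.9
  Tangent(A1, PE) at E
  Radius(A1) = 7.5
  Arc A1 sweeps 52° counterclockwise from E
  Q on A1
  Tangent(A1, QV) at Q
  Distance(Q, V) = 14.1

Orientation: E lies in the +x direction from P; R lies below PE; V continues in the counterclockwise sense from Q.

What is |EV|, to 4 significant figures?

20.22

On A1, E sits at bearing 90° from R; a 52° counterclockwise sweep puts Q at bearing 142°, so Q = R + 7.5·(cos 142°, sin 142°) = (32.99, -2.883). Since A1 is tangent to QV there, RQ ⟂ QV, so QV runs along (−sin 142°, cos 142°); with |QV| = 14.1, V = (24.31, -13.99). Then |EV| = |V − E| = 20.22.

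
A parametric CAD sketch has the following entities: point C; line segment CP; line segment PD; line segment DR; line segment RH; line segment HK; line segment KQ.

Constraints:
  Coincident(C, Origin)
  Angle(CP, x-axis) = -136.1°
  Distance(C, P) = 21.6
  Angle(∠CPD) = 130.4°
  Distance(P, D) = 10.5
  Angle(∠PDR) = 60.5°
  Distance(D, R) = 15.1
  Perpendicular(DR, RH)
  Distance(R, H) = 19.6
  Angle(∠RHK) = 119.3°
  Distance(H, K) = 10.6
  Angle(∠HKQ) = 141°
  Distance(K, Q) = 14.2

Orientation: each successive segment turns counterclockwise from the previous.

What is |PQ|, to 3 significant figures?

18.8

∠RHK = 119.3° gives HK at -176° from the x-axis; with |HK| = 10.6, K = (-23.5, -1.48). ∠HKQ = 141.0° gives KQ at -137° from the x-axis; with |KQ| = 14.2, Q = (-33.9, -11.1). Then |PQ| = |Q − P| = 18.8.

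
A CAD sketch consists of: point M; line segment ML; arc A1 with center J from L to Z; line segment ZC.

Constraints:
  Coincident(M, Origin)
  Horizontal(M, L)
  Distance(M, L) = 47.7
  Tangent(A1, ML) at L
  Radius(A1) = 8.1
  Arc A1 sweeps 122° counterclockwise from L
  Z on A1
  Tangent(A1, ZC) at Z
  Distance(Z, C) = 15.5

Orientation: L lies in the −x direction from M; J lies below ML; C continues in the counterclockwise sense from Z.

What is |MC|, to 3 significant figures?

52.9

M is at the origin; M and L share the same y with |ML| = 47.7 and L on the −x side, so L = (-47.7, 0.00). Since A1 is tangent to ML there, JL ⟂ ML, so J = L + (0, -8.1) = (-47.7, -8.10). On A1, L sits at bearing 90° from J; a 122° counterclockwise sweep puts Z at bearing 212°, so Z = J + 8.1·(cos 212°, sin 212°) = (-54.6, -12.4). Since A1 is tangent to ZC there, JZ ⟂ ZC, so ZC runs along (−sin 212°, cos 212°); with |ZC| = 15.5, C = (-46.4, -25.5). Then |MC| = |C − M| = 52.9.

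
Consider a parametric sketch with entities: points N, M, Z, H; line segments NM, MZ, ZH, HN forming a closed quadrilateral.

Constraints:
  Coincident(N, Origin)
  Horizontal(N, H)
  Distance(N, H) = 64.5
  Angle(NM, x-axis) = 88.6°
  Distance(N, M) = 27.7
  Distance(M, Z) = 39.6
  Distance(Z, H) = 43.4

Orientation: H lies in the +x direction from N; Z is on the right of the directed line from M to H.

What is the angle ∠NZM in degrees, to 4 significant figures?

42.71°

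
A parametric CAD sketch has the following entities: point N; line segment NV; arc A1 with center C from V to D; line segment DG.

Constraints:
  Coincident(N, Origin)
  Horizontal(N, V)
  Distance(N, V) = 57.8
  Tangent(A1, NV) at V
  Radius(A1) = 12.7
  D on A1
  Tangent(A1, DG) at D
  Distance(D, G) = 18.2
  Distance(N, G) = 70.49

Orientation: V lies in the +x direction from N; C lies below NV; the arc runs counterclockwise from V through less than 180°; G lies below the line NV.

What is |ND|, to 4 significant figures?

53.27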